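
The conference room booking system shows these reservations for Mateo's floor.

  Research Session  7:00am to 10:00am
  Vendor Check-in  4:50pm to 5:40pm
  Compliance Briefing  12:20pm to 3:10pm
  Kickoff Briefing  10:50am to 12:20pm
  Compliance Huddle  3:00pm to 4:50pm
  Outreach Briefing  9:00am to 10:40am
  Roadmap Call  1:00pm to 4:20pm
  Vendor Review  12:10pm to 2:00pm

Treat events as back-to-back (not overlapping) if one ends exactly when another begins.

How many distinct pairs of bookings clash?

Sorted by start: Research Session, Outreach Briefing, Kickoff Briefing, Vendor Review, Compliance Briefing, Roadmap Call, Compliance Huddle, Vendor Check-in.
Outreach Briefing starts before Research Session ends → Research Session and Outreach Briefing overlap.
Kickoff Briefing starts after Research Session ends, so Research Session has no further overlaps.
Kickoff Briefing starts after Outreach Briefing ends, so Outreach Briefing has no further overlaps.
Vendor Review starts before Kickoff Briefing ends → Kickoff Briefing and Vendor Review overlap.
Compliance Briefing starts exactly when Kickoff Briefing ends (back-to-back, no overlap), so Kickoff Briefing has no further overlaps.
Compliance Briefing starts before Vendor Review ends → Vendor Review and Compliance Briefing overlap.
Roadmap Call starts before Vendor Review ends → Vendor Review and Roadmap Call overlap.
Compliance Huddle starts after Vendor Review ends, so Vendor Review has no further overlaps.
Roadmap Call starts before Compliance Briefing ends → Compliance Briefing and Roadmap Call overlap.
Compliance Huddle starts before Compliance Briefing ends → Compliance Briefing and Compliance Huddle overlap.
Vendor Check-in starts after Compliance Briefing ends.
Compliance Huddle starts before Roadmap Call ends → Roadmap Call and Compliance Huddle overlap.
Vendor Check-in starts after Roadmap Call ends.
Vendor Check-in starts exactly when Compliance Huddle ends (back-to-back, no overlap).
Overlapping pairs: Compliance Briefing & Compliance Huddle, Compliance Briefing & Roadmap Call, Compliance Briefing & Vendor Review, Compliance Huddle & Roadmap Call, Kickoff Briefing & Vendor Review, Outreach Briefing & Research Session, Roadmap Call & Vendor Review — 7 in total.

7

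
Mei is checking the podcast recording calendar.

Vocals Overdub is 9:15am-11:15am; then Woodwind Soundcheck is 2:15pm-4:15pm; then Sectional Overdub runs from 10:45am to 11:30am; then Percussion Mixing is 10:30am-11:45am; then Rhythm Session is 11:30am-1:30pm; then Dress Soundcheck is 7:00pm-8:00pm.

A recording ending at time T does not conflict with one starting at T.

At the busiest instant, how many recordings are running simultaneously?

Sort all start/end points and keep a running count:
9:15am start Vocals Overdub → 1
10:30am start Percussion Mixing → 2
10:45am start Sectional Overdub → 3
11:15am end Vocals Overdub → 2
11:30am end Sectional Overdub → 1
11:30am start Rhythm Session → 2
11:45am end Percussion Mixing → 1
1:30pm end Rhythm Session → 0
2:15pm start Woodwind Soundcheck → 1
4:15pm end Woodwind Soundcheck → 0
7:00pm start Dress Soundcheck → 1
8:00pm end Dress Soundcheck → 0
Peak is 3, at 10:45am (Percussion Mixing, Sectional Overdub, Vocals Overdub).

3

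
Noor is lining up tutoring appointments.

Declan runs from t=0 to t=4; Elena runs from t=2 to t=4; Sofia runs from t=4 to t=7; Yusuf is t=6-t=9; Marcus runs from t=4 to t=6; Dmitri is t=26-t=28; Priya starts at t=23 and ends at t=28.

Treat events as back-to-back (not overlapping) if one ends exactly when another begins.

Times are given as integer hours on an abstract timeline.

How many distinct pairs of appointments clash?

4

Sorted by start: Declan, Elena, Sofia, Marcus, Yusuf, Priya, Dmitri.
Elena starts before Declan ends → Declan and Elena overlap.
Sofia starts exactly when Declan ends (back-to-back, no overlap) — done with Declan.
Sofia starts exactly when Elena ends (back-to-back, no overlap) — done with Elena.
Marcus starts before Sofia ends → Sofia and Marcus overlap.
Yusuf starts before Sofia ends → Sofia and Yusuf overlap.
Priya starts after Sofia ends — done with Sofia.
Yusuf starts exactly when Marcus ends (back-to-back, no overlap) — done with Marcus.
Priya starts after Yusuf ends — done with Yusuf.
Dmitri starts before Priya ends → Priya and Dmitri overlap.
Overlapping pairs: Declan & Elena, Dmitri & Priya, Marcus & Sofia, Sofia & Yusuf — 4 in total.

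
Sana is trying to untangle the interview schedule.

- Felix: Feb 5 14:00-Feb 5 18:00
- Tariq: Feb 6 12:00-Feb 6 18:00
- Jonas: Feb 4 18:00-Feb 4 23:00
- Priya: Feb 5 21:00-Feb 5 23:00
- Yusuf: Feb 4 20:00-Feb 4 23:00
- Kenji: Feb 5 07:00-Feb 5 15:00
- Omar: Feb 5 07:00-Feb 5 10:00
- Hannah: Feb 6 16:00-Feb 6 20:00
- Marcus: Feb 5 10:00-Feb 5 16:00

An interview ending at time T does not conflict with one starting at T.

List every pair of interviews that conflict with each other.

Check each pair: they overlap iff neither finishes before the other starts.
Sorted by start: Jonas, Yusuf, Omar, Kenji, Marcus, Felix, Priya, Tariq, Hannah.
Yusuf starts before Jonas ends → Jonas and Yusuf overlap.
Omar starts after Jonas ends, so nothing later overlaps Jonas either.
Omar starts after Yusuf ends, so nothing later overlaps Yusuf either.
Kenji starts before Omar ends → Omar and Kenji overlap.
Marcus starts exactly when Omar ends (back-to-back, no overlap), so nothing later overlaps Omar either.
Marcus starts before Kenji ends → Kenji and Marcus overlap.
Felix starts before Kenji ends → Kenji and Felix overlap.
Priya starts after Kenji ends, so nothing later overlaps Kenji either.
Felix starts before Marcus ends → Marcus and Felix overlap.
Priya starts after Marcus ends, so nothing later overlaps Marcus either.
Priya starts after Felix ends, so nothing later overlaps Felix either.
Tariq starts after Priya ends, so nothing later overlaps Priya either.
Hannah starts before Tariq ends → Tariq and Hannah overlap.

Felix & Kenji, Felix & Marcus, Hannah & Tariq, Jonas & Yusuf, Kenji & Marcus, Kenji & Omar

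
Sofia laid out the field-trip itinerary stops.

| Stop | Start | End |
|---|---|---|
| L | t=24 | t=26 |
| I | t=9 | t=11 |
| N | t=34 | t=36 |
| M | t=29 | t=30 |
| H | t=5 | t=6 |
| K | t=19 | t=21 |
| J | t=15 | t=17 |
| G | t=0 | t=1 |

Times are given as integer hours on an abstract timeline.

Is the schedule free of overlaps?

Check each pair: they overlap iff neither finishes before the other starts.
Sorted by start: G, H, I, J, K, L, M, N.
H starts after G ends; G is clear from here.
I starts after H ends; H is clear from here.
J starts after I ends; I is clear from here.
K starts after J ends; J is clear from here.
L starts after K ends; K is clear from here.
M starts after L ends; L is clear from here.
N starts after M ends.
Every pair is clear; the schedule has no overlaps.

Yes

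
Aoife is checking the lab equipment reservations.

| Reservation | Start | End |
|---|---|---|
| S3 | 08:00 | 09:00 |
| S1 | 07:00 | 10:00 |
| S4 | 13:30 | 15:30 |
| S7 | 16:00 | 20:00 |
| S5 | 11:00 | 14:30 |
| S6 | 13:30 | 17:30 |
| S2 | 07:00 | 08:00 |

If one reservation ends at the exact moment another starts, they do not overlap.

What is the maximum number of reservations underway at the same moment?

Sort all start/end points and keep a running count:
07:00 start S1 → 1
07:00 start S2 → 2
08:00 end S2 → 1
08:00 start S3 → 2
09:00 end S3 → 1
10:00 end S1 → 0
11:00 start S5 → 1
13:30 start S4 → 2
13:30 start S6 → 3
14:30 end S5 → 2
15:30 end S4 → 1
16:00 start S7 → 2
17:30 end S6 → 1
20:00 end S7 → 0
Peak is 3, at 13:30 (S4, S5, S6).

3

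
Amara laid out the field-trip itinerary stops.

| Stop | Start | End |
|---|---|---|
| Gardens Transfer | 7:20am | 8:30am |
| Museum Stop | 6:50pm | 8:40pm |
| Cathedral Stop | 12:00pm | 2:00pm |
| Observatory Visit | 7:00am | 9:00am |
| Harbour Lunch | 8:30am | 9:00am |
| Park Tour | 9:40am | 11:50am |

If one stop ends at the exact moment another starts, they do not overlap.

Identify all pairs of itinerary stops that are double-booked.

Sorted by start: Observatory Visit, Gardens Transfer, Harbour Lunch, Park Tour, Cathedral Stop, Museum Stop.
Gardens Transfer starts before Observatory Visit ends → Observatory Visit and Gardens Transfer overlap.
Harbour Lunch starts before Observatory Visit ends → Observatory Visit and Harbour Lunch overlap.
Park Tour starts after Observatory Visit ends, so nothing later overlaps Observatory Visit either.
Harbour Lunch starts exactly when Gardens Transfer ends (back-to-back, no overlap), so nothing later overlaps Gardens Transfer either.
Park Tour starts after Harbour Lunch ends, so nothing later overlaps Harbour Lunch either.
Cathedral Stop starts after Park Tour ends, so nothing later overlaps Park Tour either.
Museum Stop starts after Cathedral Stop ends.

Gardens Transfer & Observatory Visit, Harbour Lunch & Observatory Visit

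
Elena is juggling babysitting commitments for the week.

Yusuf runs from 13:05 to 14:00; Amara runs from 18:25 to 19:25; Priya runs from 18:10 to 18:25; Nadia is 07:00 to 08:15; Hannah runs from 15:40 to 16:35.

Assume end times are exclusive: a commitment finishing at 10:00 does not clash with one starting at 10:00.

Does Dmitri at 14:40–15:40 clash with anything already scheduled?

No — it doesn't clash with anything

Nadia: ends 08:15 at or before Dmitri starts 14:40 → clear.
Yusuf: ends 14:00 at or before Dmitri starts 14:40 → clear.
Hannah: starts 15:40 at or after Dmitri ends 15:40 → clear.
Priya: starts 18:10 at or after Dmitri ends 15:40 → clear.
Amara: starts 18:25 at or after Dmitri ends 15:40 → clear.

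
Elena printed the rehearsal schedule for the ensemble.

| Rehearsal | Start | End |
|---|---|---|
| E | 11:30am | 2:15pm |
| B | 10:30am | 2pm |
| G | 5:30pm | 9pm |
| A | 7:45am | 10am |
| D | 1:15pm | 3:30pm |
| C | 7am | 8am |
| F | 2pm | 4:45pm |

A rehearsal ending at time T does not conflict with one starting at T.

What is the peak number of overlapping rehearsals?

Walk through starts and ends in time order (an end at T is processed before a start at T):
7am start C → 1
7:45am start A → 2
8am end C → 1
10am end A → 0
10:30am start B → 1
11:30am start E → 2
1:15pm start D → 3
2pm end B → 2
2pm start F → 3
2:15pm end E → 2
3:30pm end D → 1
4:45pm end F → 0
5:30pm start G → 1
9pm end G → 0
Peak is 3, at 1:15pm (B, D, E).

3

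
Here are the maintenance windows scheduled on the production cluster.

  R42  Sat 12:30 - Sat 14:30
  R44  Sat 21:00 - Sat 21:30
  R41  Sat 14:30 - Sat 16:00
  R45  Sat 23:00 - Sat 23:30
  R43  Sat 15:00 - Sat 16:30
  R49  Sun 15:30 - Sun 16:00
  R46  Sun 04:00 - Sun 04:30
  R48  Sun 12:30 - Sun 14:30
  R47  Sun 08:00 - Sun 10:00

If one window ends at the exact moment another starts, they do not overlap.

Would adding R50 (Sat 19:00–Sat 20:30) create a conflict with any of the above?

R42: ends Sat 14:30 at or before R50 starts Sat 19:00 → clear.
R41: ends Sat 16:00 at or before R50 starts Sat 19:00 → clear.
R43: ends Sat 16:30 at or before R50 starts Sat 19:00 → clear.
R44: starts Sat 21:00 at or after R50 ends Sat 20:30 → clear.
R45: starts Sat 23:00 at or after R50 ends Sat 20:30 → clear.
R46: starts Sun 04:00 at or after R50 ends Sat 20:30 → clear.
R47: starts Sun 08:00 at or after R50 ends Sat 20:30 → clear.
R48: starts Sun 12:30 at or after R50 ends Sat 20:30 → clear.
R49: starts Sun 15:30 at or after R50 ends Sat 20:30 → clear.

No — it doesn't clash with anything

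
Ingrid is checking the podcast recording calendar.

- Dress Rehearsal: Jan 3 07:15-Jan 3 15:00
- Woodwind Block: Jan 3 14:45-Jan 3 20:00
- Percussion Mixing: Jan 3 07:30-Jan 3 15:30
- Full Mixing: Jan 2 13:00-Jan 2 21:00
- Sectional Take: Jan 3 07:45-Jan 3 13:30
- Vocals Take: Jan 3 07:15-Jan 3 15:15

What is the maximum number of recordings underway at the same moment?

4

Sort all start/end points and keep a running count:
Jan 2 13:00 start Full Mixing → 1
Jan 2 21:00 end Full Mixing → 0
Jan 3 07:15 start Dress Rehearsal → 1
Jan 3 07:15 start Vocals Take → 2
Jan 3 07:30 start Percussion Mixing → 3
Jan 3 07:45 start Sectional Take → 4
Jan 3 13:30 end Sectional Take → 3
Jan 3 14:45 start Woodwind Block → 4
Jan 3 15:00 end Dress Rehearsal → 3
Jan 3 15:15 end Vocals Take → 2
Jan 3 15:30 end Percussion Mixing → 1
Jan 3 20:00 end Woodwind Block → 0
Peak is 4, at Jan 3 07:45 (Dress Rehearsal, Percussion Mixing, Sectional Take, Vocals Take).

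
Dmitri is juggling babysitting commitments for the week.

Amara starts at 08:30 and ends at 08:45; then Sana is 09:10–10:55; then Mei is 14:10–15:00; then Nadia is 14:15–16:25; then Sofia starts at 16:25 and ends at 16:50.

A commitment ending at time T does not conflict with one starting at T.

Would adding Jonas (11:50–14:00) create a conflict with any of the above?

No — it doesn't clash with anything

Amara: ends 08:45 at or before Jonas starts 11:50 → clear.
Sana: ends 10:55 at or before Jonas starts 11:50 → clear.
Mei: starts 14:10 at or after Jonas ends 14:00 → clear.
Nadia: starts 14:15 at or after Jonas ends 14:00 → clear.
Sofia: starts 16:25 at or after Jonas ends 14:00 → clear.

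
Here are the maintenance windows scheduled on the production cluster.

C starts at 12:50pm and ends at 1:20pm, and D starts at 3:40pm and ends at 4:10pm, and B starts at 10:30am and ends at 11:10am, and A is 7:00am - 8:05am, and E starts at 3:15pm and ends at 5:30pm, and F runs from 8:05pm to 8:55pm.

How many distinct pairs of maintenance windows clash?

Check each pair: they overlap iff neither finishes before the other starts.
Sorted by start: A, B, C, E, D, F.
B starts after A ends — done with A.
C starts after B ends — done with B.
E starts after C ends — done with C.
D starts before E ends → E and D overlap.
F starts after E ends.
F starts after D ends.
Overlapping pairs: D & E — 1 in total.

1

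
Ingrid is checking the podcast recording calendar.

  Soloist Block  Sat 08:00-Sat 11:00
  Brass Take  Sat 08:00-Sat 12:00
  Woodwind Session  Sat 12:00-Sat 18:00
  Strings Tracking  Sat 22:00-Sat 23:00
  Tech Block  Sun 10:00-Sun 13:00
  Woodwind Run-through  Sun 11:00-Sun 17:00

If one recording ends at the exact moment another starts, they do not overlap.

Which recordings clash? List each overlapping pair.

Brass Take & Soloist Block, Tech Block & Woodwind Run-through

Check each pair: they overlap iff neither finishes before the other starts.
Sorted by start: Soloist Block, Brass Take, Woodwind Session, Strings Tracking, Tech Block, Woodwind Run-through.
Brass Take starts before Soloist Block ends → Soloist Block and Brass Take overlap.
Woodwind Session starts after Soloist Block ends; Soloist Block is clear from here.
Woodwind Session starts exactly when Brass Take ends (back-to-back, no overlap); Brass Take is clear from here.
Strings Tracking starts after Woodwind Session ends; Woodwind Session is clear from here.
Tech Block starts after Strings Tracking ends; Strings Tracking is clear from here.
Woodwind Run-through starts before Tech Block ends → Tech Block and Woodwind Run-through overlap.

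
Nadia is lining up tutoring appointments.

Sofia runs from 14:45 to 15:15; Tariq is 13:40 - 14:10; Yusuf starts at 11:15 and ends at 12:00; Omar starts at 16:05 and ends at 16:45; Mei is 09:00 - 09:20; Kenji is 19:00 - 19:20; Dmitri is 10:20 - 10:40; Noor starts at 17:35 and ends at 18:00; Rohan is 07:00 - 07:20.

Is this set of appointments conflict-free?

Sorted by start: Rohan, Mei, Dmitri, Yusuf, Tariq, Sofia, Omar, Noor, Kenji.
Mei starts after Rohan ends; Rohan is clear from here.
Dmitri starts after Mei ends; Mei is clear from here.
Yusuf starts after Dmitri ends; Dmitri is clear from here.
Tariq starts after Yusuf ends; Yusuf is clear from here.
Sofia starts after Tariq ends; Tariq is clear from here.
Omar starts after Sofia ends; Sofia is clear from here.
Noor starts after Omar ends; Omar is clear from here.
Kenji starts after Noor ends.
Every pair is clear; the schedule has no overlaps.

Yes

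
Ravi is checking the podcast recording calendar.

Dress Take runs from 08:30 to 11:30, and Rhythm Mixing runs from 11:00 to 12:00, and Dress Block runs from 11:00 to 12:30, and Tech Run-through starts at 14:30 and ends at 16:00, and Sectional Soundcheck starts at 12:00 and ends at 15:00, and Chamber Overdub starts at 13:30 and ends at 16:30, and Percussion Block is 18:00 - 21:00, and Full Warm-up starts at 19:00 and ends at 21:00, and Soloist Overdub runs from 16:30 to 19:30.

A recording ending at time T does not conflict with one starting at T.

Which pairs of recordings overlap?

Sorted by start: Dress Take, Rhythm Mixing, Dress Block, Sectional Soundcheck, Chamber Overdub, Tech Run-through, Soloist Overdub, Percussion Block, Full Warm-up.
Rhythm Mixing starts before Dress Take ends → Dress Take and Rhythm Mixing overlap.
Dress Block starts before Dress Take ends → Dress Take and Dress Block overlap.
Sectional Soundcheck starts after Dress Take ends, so Dress Take has no further overlaps.
Dress Block starts before Rhythm Mixing ends → Rhythm Mixing and Dress Block overlap.
Sectional Soundcheck starts exactly when Rhythm Mixing ends (back-to-back, no overlap), so Rhythm Mixing has no further overlaps.
Sectional Soundcheck starts before Dress Block ends → Dress Block and Sectional Soundcheck overlap.
Chamber Overdub starts after Dress Block ends, so Dress Block has no further overlaps.
Chamber Overdub starts before Sectional Soundcheck ends → Sectional Soundcheck and Chamber Overdub overlap.
Tech Run-through starts before Sectional Soundcheck ends → Sectional Soundcheck and Tech Run-through overlap.
Soloist Overdub starts after Sectional Soundcheck ends, so Sectional Soundcheck has no further overlaps.
Tech Run-through starts before Chamber Overdub ends → Chamber Overdub and Tech Run-through overlap.
Soloist Overdub starts exactly when Chamber Overdub ends (back-to-back, no overlap), so Chamber Overdub has no further overlaps.
Soloist Overdub starts after Tech Run-through ends, so Tech Run-through has no further overlaps.
Percussion Block starts before Soloist Overdub ends → Soloist Overdub and Percussion Block overlap.
Full Warm-up starts before Soloist Overdub ends → Soloist Overdub and Full Warm-up overlap.
Full Warm-up starts before Percussion Block ends → Percussion Block and Full Warm-up overlap.

Chamber Overdub & Sectional Soundcheck, Chamber Overdub & Tech Run-through, Dress Block & Dress Take, Dress Block & Rhythm Mixing, Dress Block & Sectional Soundcheck, Dress Take & Rhythm Mixing, Full Warm-up & Percussion Block, Full Warm-up & Soloist Overdub, Percussion Block & Soloist Overdub, Sectional Soundcheck & Tech Run-through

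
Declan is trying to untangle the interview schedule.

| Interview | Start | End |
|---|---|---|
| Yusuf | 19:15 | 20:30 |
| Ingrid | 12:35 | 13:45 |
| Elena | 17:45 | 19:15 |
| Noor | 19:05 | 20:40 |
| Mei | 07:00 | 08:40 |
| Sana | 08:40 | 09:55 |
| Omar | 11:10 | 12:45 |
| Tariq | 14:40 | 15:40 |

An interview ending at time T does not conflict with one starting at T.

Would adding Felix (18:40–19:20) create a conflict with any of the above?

Mei: ends 08:40 at or before Felix starts 18:40 → clear.
Sana: ends 09:55 at or before Felix starts 18:40 → clear.
Omar: ends 12:45 at or before Felix starts 18:40 → clear.
Ingrid: ends 13:45 at or before Felix starts 18:40 → clear.
Tariq: ends 15:40 at or before Felix starts 18:40 → clear.
Elena: starts 17:45 before Felix ends 19:20, and ends 19:15 after Felix starts 18:40 → overlap.
Noor: starts 19:05 before Felix ends 19:20, and ends 20:40 after Felix starts 18:40 → overlap.
Yusuf: starts 19:15 before Felix ends 19:20, and ends 20:30 after Felix starts 18:40 → overlap.
Felix overlaps Yusuf, Noor, Elena.

Yes — it overlaps Elena, Noor, Yusuf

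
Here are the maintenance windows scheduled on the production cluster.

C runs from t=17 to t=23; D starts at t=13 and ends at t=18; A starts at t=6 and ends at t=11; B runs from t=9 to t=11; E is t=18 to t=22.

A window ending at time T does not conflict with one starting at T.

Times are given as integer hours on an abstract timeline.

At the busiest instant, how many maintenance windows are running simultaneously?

Sort all start/end points and keep a running count:
t=6 start A → 1
t=9 start B → 2
t=11 end A → 1
t=11 end B → 0
t=13 start D → 1
t=17 start C → 2
t=18 end D → 1
t=18 start E → 2
t=22 end E → 1
t=23 end C → 0
Peak is 2, at t=9 (A, B).

2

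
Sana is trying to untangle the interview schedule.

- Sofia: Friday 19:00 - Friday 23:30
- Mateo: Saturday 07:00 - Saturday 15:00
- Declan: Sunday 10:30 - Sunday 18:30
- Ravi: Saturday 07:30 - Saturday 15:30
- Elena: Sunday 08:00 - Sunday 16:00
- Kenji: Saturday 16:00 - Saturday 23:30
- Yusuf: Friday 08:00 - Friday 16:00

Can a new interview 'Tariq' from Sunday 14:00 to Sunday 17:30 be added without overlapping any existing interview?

Yusuf: ends Friday 16:00 at or before Tariq starts Sunday 14:00 → clear.
Sofia: ends Friday 23:30 at or before Tariq starts Sunday 14:00 → clear.
Mateo: ends Saturday 15:00 at or before Tariq starts Sunday 14:00 → clear.
Ravi: ends Saturday 15:30 at or before Tariq starts Sunday 14:00 → clear.
Kenji: ends Saturday 23:30 at or before Tariq starts Sunday 14:00 → clear.
Elena: starts Sunday 08:00 before Tariq ends Sunday 17:30, and ends Sunday 16:00 after Tariq starts Sunday 14:00 → overlap.
Declan: starts Sunday 10:30 before Tariq ends Sunday 17:30, and ends Sunday 18:30 after Tariq starts Sunday 14:00 → overlap.
Tariq overlaps Elena, Declan.

No — it overlaps Declan, Elena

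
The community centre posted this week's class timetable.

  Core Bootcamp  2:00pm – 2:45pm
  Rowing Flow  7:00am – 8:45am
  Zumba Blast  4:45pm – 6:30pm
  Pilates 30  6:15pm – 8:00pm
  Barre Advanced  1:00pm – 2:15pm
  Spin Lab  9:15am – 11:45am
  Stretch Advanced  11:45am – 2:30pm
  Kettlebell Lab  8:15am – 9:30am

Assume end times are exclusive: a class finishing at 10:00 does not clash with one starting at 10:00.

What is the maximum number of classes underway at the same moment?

Sort all start/end points and keep a running count:
7:00am start Rowing Flow → 1
8:15am start Kettlebell Lab → 2
8:45am end Rowing Flow → 1
9:15am start Spin Lab → 2
9:30am end Kettlebell Lab → 1
11:45am end Spin Lab → 0
11:45am start Stretch Advanced → 1
1:00pm start Barre Advanced → 2
2:00pm start Core Bootcamp → 3
2:15pm end Barre Advanced → 2
2:30pm end Stretch Advanced → 1
2:45pm end Core Bootcamp → 0
4:45pm start Zumba Blast → 1
6:15pm start Pilates 30 → 2
6:30pm end Zumba Blast → 1
8:00pm end Pilates 30 → 0
Peak is 3, at 2:00pm (Barre Advanced, Core Bootcamp, Stretch Advanced).

3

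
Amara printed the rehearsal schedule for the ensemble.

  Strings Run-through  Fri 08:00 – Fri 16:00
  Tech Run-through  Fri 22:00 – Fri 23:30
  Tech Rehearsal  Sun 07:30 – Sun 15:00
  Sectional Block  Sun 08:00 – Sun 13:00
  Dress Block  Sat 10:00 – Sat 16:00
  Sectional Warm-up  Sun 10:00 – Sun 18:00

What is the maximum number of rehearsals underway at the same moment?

3

Sweep the timeline, counting +1 at each start and −1 at each end (ends before starts at a tie):
Fri 08:00 start Strings Run-through → 1
Fri 16:00 end Strings Run-through → 0
Fri 22:00 start Tech Run-through → 1
Fri 23:30 end Tech Run-through → 0
Sat 10:00 start Dress Block → 1
Sat 16:00 end Dress Block → 0
Sun 07:30 start Tech Rehearsal → 1
Sun 08:00 start Sectional Block → 2
Sun 10:00 start Sectional Warm-up → 3
Sun 13:00 end Sectional Block → 2
Sun 15:00 end Tech Rehearsal → 1
Sun 18:00 end Sectional Warm-up → 0
Peak is 3, at Sun 10:00 (Sectional Block, Sectional Warm-up, Tech Rehearsal).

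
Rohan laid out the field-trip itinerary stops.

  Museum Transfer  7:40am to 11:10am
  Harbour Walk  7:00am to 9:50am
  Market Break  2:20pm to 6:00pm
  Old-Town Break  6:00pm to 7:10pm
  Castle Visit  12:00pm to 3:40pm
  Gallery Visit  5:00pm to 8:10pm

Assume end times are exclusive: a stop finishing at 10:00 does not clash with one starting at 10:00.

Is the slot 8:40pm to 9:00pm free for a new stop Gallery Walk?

Yes — the slot is free

Harbour Walk: ends 9:50am at or before Gallery Walk starts 8:40pm → clear.
Museum Transfer: ends 11:10am at or before Gallery Walk starts 8:40pm → clear.
Castle Visit: ends 3:40pm at or before Gallery Walk starts 8:40pm → clear.
Market Break: ends 6:00pm at or before Gallery Walk starts 8:40pm → clear.
Gallery Visit: ends 8:10pm at or before Gallery Walk starts 8:40pm → clear.
Old-Town Break: ends 7:10pm at or before Gallery Walk starts 8:40pm → clear.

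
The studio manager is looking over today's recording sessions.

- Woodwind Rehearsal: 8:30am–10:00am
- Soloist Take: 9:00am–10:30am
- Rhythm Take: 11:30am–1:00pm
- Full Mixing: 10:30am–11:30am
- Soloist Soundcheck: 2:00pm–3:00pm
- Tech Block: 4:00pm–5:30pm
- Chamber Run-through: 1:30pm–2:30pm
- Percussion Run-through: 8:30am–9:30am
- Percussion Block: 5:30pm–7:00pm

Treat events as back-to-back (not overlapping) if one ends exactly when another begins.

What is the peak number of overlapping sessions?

3

Sweep the timeline, counting +1 at each start and −1 at each end (ends before starts at a tie):
8:30am start Percussion Run-through → 1
8:30am start Woodwind Rehearsal → 2
9:00am start Soloist Take → 3
9:30am end Percussion Run-through → 2
10:00am end Woodwind Rehearsal → 1
10:30am end Soloist Take → 0
10:30am start Full Mixing → 1
11:30am end Full Mixing → 0
11:30am start Rhythm Take → 1
1:00pm end Rhythm Take → 0
1:30pm start Chamber Run-through → 1
2:00pm start Soloist Soundcheck → 2
2:30pm end Chamber Run-through → 1
3:00pm end Soloist Soundcheck → 0
4:00pm start Tech Block → 1
5:30pm end Tech Block → 0
5:30pm start Percussion Block → 1
7:00pm end Percussion Block → 0
Peak is 3, at 9:00am (Percussion Run-through, Soloist Take, Woodwind Rehearsal).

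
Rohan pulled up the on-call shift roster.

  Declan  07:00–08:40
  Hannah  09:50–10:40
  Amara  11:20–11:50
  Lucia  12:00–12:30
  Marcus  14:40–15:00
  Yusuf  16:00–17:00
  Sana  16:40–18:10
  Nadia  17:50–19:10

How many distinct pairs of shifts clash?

Check each pair: they overlap iff neither finishes before the other starts.
Sorted by start: Declan, Hannah, Amara, Lucia, Marcus, Yusuf, Sana, Nadia.
Hannah starts after Declan ends, so nothing later overlaps Declan either.
Amara starts after Hannah ends, so nothing later overlaps Hannah either.
Lucia starts after Amara ends, so nothing later overlaps Amara either.
Marcus starts after Lucia ends, so nothing later overlaps Lucia either.
Yusuf starts after Marcus ends, so nothing later overlaps Marcus either.
Sana starts before Yusuf ends → Yusuf and Sana overlap.
Nadia starts after Yusuf ends.
Nadia starts before Sana ends → Sana and Nadia overlap.
Overlapping pairs: Nadia & Sana, Sana & Yusuf — 2 in total.

2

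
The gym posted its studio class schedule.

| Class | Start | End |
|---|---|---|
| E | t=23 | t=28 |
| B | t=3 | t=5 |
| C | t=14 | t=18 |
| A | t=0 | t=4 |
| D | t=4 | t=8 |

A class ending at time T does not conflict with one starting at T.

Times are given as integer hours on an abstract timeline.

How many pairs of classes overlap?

Sorted by start: A, B, D, C, E.
B starts before A ends → A and B overlap.
D starts exactly when A ends (back-to-back, no overlap); A is clear from here.
D starts before B ends → B and D overlap.
C starts after B ends; B is clear from here.
C starts after D ends; D is clear from here.
E starts after C ends.
Overlapping pairs: A & B, B & D — 2 in total.

2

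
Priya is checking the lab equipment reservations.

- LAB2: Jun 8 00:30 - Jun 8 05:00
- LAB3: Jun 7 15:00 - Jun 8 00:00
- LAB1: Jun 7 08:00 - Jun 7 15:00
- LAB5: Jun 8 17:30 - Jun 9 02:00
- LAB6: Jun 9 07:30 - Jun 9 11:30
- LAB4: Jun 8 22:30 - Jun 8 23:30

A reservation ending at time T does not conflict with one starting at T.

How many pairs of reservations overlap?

1

Two intervals overlap when each starts before the other ends.
Sorted by start: LAB1, LAB3, LAB2, LAB5, LAB4, LAB6.
LAB3 starts exactly when LAB1 ends (back-to-back, no overlap), so nothing later overlaps LAB1 either.
LAB2 starts after LAB3 ends, so nothing later overlaps LAB3 either.
LAB5 starts after LAB2 ends, so nothing later overlaps LAB2 either.
LAB4 starts before LAB5 ends → LAB5 and LAB4 overlap.
LAB6 starts after LAB5 ends.
LAB6 starts after LAB4 ends.
Overlapping pairs: LAB4 & LAB5 — 1 in total.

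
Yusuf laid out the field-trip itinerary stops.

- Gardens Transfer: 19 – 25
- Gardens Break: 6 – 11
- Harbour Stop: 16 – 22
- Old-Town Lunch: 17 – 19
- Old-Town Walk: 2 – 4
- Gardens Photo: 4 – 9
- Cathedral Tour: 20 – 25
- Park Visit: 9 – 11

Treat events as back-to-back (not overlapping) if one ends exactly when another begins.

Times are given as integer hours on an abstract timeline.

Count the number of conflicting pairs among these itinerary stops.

6

Sorted by start: Old-Town Walk, Gardens Photo, Gardens Break, Park Visit, Harbour Stop, Old-Town Lunch, Gardens Transfer, Cathedral Tour.
Gardens Photo starts exactly when Old-Town Walk ends (back-to-back, no overlap), so Old-Town Walk has no further overlaps.
Gardens Break starts before Gardens Photo ends → Gardens Photo and Gardens Break overlap.
Park Visit starts exactly when Gardens Photo ends (back-to-back, no overlap), so Gardens Photo has no further overlaps.
Park Visit starts before Gardens Break ends → Gardens Break and Park Visit overlap.
Harbour Stop starts after Gardens Break ends, so Gardens Break has no further overlaps.
Harbour Stop starts after Park Visit ends, so Park Visit has no further overlaps.
Old-Town Lunch starts before Harbour Stop ends → Harbour Stop and Old-Town Lunch overlap.
Gardens Transfer starts before Harbour Stop ends → Harbour Stop and Gardens Transfer overlap.
Cathedral Tour starts before Harbour Stop ends → Harbour Stop and Cathedral Tour overlap.
Gardens Transfer starts exactly when Old-Town Lunch ends (back-to-back, no overlap), so Old-Town Lunch has no further overlaps.
Cathedral Tour starts before Gardens Transfer ends → Gardens Transfer and Cathedral Tour overlap.
Overlapping pairs: Cathedral Tour & Gardens Transfer, Cathedral Tour & Harbour Stop, Gardens Break & Gardens Photo, Gardens Break & Park Visit, Gardens Transfer & Harbour Stop, Harbour Stop & Old-Town Lunch — 6 in total.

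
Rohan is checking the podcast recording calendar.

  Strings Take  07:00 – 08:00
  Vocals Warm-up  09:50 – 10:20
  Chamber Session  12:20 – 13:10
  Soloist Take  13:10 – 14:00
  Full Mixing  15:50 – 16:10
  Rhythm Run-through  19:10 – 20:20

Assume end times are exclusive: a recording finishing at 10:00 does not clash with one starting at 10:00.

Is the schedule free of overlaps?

Two intervals overlap when each starts before the other ends.
Sorted by start: Strings Take, Vocals Warm-up, Chamber Session, Soloist Take, Full Mixing, Rhythm Run-through.
Vocals Warm-up starts after Strings Take ends, so nothing later overlaps Strings Take either.
Chamber Session starts after Vocals Warm-up ends, so nothing later overlaps Vocals Warm-up either.
Soloist Take starts exactly when Chamber Session ends (back-to-back, no overlap), so nothing later overlaps Chamber Session either.
Full Mixing starts after Soloist Take ends, so nothing later overlaps Soloist Take either.
Rhythm Run-through starts after Full Mixing ends.
Every pair is clear; the schedule has no overlaps.

Yes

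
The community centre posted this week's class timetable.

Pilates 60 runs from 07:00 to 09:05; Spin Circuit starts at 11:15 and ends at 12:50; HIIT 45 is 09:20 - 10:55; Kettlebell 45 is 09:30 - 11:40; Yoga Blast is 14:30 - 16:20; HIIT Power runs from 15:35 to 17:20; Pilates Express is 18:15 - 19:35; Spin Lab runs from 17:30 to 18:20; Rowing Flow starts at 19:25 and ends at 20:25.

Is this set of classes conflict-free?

Sorted by start: Pilates 60, HIIT 45, Kettlebell 45, Spin Circuit, Yoga Blast, HIIT Power, Spin Lab, Pilates Express, Rowing Flow.
HIIT 45 starts after Pilates 60 ends, so nothing later overlaps Pilates 60 either.
Kettlebell 45 starts before HIIT 45 ends → HIIT 45 and Kettlebell 45 overlap.
That's a conflict, so the schedule is not conflict-free.

No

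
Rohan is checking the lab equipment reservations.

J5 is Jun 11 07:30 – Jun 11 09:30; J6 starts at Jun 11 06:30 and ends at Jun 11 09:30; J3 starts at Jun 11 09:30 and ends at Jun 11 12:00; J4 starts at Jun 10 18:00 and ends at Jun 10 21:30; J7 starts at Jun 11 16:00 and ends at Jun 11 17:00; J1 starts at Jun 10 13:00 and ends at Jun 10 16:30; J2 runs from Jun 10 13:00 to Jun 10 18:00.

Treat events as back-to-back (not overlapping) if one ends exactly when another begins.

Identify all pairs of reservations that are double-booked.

J1 & J2, J5 & J6

Sorted by start: J1, J2, J4, J6, J5, J3, J7.
J2 starts before J1 ends → J1 and J2 overlap.
J4 starts after J1 ends; J1 is clear from here.
J4 starts exactly when J2 ends (back-to-back, no overlap); J2 is clear from here.
J6 starts after J4 ends; J4 is clear from here.
J5 starts before J6 ends → J6 and J5 overlap.
J3 starts exactly when J6 ends (back-to-back, no overlap); J6 is clear from here.
J3 starts exactly when J5 ends (back-to-back, no overlap); J5 is clear from here.
J7 starts after J3 ends.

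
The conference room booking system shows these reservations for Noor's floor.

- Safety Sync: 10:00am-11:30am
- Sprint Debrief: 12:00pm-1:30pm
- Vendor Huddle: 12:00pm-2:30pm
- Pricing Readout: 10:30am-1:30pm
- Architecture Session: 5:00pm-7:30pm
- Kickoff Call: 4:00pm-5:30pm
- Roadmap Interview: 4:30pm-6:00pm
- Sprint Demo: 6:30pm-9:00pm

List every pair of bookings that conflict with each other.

Sorted by start: Safety Sync, Pricing Readout, Sprint Debrief, Vendor Huddle, Kickoff Call, Roadmap Interview, Architecture Session, Sprint Demo.
Pricing Readout starts before Safety Sync ends → Safety Sync and Pricing Readout overlap.
Sprint Debrief starts after Safety Sync ends; Safety Sync is clear from here.
Sprint Debrief starts before Pricing Readout ends → Pricing Readout and Sprint Debrief overlap.
Vendor Huddle starts before Pricing Readout ends → Pricing Readout and Vendor Huddle overlap.
Kickoff Call starts after Pricing Readout ends; Pricing Readout is clear from here.
Vendor Huddle starts before Sprint Debrief ends → Sprint Debrief and Vendor Huddle overlap.
Kickoff Call starts after Sprint Debrief ends; Sprint Debrief is clear from here.
Kickoff Call starts after Vendor Huddle ends; Vendor Huddle is clear from here.
Roadmap Interview starts before Kickoff Call ends → Kickoff Call and Roadmap Interview overlap.
Architecture Session starts before Kickoff Call ends → Kickoff Call and Architecture Session overlap.
Sprint Demo starts after Kickoff Call ends.
Architecture Session starts before Roadmap Interview ends → Roadmap Interview and Architecture Session overlap.
Sprint Demo starts after Roadmap Interview ends.
Sprint Demo starts before Architecture Session ends → Architecture Session and Sprint Demo overlap.

Architecture Session & Kickoff Call, Architecture Session & Roadmap Interview, Architecture Session & Sprint Demo, Kickoff Call & Roadmap Interview, Pricing Readout & Safety Sync, Pricing Readout & Sprint Debrief, Pricing Readout & Vendor Huddle, Sprint Debrief & Vendor Huddle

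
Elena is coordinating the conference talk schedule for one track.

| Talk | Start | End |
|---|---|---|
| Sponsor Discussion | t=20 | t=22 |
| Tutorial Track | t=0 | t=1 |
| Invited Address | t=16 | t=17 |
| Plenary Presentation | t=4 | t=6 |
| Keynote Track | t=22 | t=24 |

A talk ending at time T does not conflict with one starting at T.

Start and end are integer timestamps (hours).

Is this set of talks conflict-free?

Check each pair: they overlap iff neither finishes before the other starts.
Sorted by start: Tutorial Track, Plenary Presentation, Invited Address, Sponsor Discussion, Keynote Track.
Plenary Presentation starts after Tutorial Track ends; Tutorial Track is clear from here.
Invited Address starts after Plenary Presentation ends; Plenary Presentation is clear from here.
Sponsor Discussion starts after Invited Address ends; Invited Address is clear from here.
Keynote Track starts exactly when Sponsor Discussion ends (back-to-back, no overlap).
Every pair is clear; the schedule has no overlaps.

Yes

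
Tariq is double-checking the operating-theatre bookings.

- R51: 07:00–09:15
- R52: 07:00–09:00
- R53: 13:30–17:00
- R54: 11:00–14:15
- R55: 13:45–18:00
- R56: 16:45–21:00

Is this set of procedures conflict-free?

No

Sorted by start: R51, R52, R54, R53, R55, R56.
R52 starts before R51 ends → R51 and R52 overlap.
That's a conflict, so the schedule is not conflict-free.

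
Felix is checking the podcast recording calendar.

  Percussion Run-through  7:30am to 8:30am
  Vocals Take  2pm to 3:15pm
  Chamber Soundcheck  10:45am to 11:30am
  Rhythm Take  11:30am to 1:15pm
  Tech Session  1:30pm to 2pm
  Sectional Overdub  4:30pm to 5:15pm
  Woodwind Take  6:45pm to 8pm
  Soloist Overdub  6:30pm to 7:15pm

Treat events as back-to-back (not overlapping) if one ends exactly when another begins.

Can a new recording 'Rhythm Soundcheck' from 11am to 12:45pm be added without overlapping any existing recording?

Percussion Run-through: ends 8:30am at or before Rhythm Soundcheck starts 11am → clear.
Chamber Soundcheck: starts 10:45am before Rhythm Soundcheck ends 12:45pm, and ends 11:30am after Rhythm Soundcheck starts 11am → overlap.
Rhythm Take: starts 11:30am before Rhythm Soundcheck ends 12:45pm, and ends 1:15pm after Rhythm Soundcheck starts 11am → overlap.
Tech Session: starts 1:30pm at or after Rhythm Soundcheck ends 12:45pm → clear.
Vocals Take: starts 2pm at or after Rhythm Soundcheck ends 12:45pm → clear.
Sectional Overdub: starts 4:30pm at or after Rhythm Soundcheck ends 12:45pm → clear.
Soloist Overdub: starts 6:30pm at or after Rhythm Soundcheck ends 12:45pm → clear.
Woodwind Take: starts 6:45pm at or after Rhythm Soundcheck ends 12:45pm → clear.
Rhythm Soundcheck overlaps Chamber Soundcheck, Rhythm Take.

No — it overlaps Chamber Soundcheck, Rhythm Take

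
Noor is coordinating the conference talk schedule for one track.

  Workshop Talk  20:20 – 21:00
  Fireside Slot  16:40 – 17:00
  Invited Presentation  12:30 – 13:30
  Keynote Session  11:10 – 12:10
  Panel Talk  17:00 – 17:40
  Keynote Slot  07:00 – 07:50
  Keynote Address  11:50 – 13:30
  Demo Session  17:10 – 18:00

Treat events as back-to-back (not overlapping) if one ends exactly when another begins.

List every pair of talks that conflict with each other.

Demo Session & Panel Talk, Invited Presentation & Keynote Address, Keynote Address & Keynote Session

Sorted by start: Keynote Slot, Keynote Session, Keynote Address, Invited Presentation, Fireside Slot, Panel Talk, Demo Session, Workshop Talk.
Keynote Session starts after Keynote Slot ends, so nothing later overlaps Keynote Slot either.
Keynote Address starts before Keynote Session ends → Keynote Session and Keynote Address overlap.
Invited Presentation starts after Keynote Session ends, so nothing later overlaps Keynote Session either.
Invited Presentation starts before Keynote Address ends → Keynote Address and Invited Presentation overlap.
Fireside Slot starts after Keynote Address ends, so nothing later overlaps Keynote Address either.
Fireside Slot starts after Invited Presentation ends, so nothing later overlaps Invited Presentation either.
Panel Talk starts exactly when Fireside Slot ends (back-to-back, no overlap), so nothing later overlaps Fireside Slot either.
Demo Session starts before Panel Talk ends → Panel Talk and Demo Session overlap.
Workshop Talk starts after Panel Talk ends.
Workshop Talk starts after Demo Session ends.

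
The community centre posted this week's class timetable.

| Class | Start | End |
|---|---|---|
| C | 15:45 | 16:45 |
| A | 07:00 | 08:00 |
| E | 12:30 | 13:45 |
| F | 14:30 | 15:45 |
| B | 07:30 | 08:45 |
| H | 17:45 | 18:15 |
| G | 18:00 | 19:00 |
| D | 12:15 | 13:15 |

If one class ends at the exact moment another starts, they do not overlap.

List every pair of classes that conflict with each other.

Sorted by start: A, B, D, E, F, C, H, G.
B starts before A ends → A and B overlap.
D starts after A ends — done with A.
D starts after B ends — done with B.
E starts before D ends → D and E overlap.
F starts after D ends — done with D.
F starts after E ends — done with E.
C starts exactly when F ends (back-to-back, no overlap) — done with F.
H starts after C ends — done with C.
G starts before H ends → H and G overlap.

A & B, D & E, G & H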